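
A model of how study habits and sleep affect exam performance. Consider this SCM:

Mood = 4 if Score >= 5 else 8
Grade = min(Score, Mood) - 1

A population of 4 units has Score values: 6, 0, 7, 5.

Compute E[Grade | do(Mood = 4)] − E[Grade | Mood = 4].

Under do(Mood=4), Mood's equation is replaced by Mood=4 for every unit. Per-unit Grade: 3, -1, 3, 3. Mean = 2.
Conditioning on Mood=4 selects the 3 unit(s) with Score ∈ {6, 7, 5}. Their Grade values: 3, 3, 3. Mean = 3.
Difference = 2 − 3 = -1.

-1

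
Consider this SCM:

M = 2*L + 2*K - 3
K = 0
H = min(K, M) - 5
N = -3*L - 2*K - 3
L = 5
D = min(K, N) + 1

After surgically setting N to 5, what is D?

The intervention breaks the incoming arrows to N: N = -3*L - 2*K - 3 no longer applies, and N = 5.
D = min(K, N) + 1  [with K=0, N=5]  = 1

1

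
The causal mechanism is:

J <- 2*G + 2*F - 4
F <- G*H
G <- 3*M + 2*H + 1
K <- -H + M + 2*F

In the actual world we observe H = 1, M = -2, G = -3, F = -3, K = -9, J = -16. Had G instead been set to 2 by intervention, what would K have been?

do(G=2) replaces the equation G <- 3*M + 2*H + 1 with the constant G = 2.
F = G*H  [with G=2, H=1]  = 2
K = -H + M + 2*F  [with H=1, M=-2, F=2]  = 1

1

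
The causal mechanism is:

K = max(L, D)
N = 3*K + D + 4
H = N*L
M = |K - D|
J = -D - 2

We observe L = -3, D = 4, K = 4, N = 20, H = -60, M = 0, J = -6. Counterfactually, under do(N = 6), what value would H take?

-18

Intervening sets N = 6 and removes its equation (N = 3*K + D + 4).
H = N*L  [with N=6, L=-3]  = -18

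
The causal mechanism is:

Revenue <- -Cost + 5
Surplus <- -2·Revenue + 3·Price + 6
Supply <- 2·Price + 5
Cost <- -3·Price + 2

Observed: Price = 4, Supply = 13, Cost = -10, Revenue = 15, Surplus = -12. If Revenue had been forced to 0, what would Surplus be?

18

Intervening sets Revenue = 0 and removes its equation (Revenue <- -Cost + 5).
Surplus = -2·Revenue + 3·Price + 6  [with Revenue=0, Price=4]  = 18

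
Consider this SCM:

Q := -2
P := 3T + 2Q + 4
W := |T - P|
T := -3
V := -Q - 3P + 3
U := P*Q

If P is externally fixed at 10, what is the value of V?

The intervention breaks the incoming arrows to P: P := 3T + 2Q + 4 no longer applies, and P = 10.
V = -Q - 3P + 3  [with Q=-2, P=10]  = -25

-25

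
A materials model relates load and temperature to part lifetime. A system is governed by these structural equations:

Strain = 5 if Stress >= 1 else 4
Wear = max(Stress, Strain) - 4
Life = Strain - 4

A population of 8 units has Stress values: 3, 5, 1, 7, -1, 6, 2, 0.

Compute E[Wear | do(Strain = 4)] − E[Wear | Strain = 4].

do(Strain=4) breaks Strain's dependence on Stress. With Strain=4 fixed, Wear across the units is 0, 1, 0, 3, 0, 2, 0, 0, mean 0.75.
Observing Strain=4 restricts to units where Strain's equation naturally yields 4: Stress ∈ {-1, 0}. In that subpopulation Wear = 0, 0, mean 0.
Difference = 0.75 − 0 = 0.75.

0.75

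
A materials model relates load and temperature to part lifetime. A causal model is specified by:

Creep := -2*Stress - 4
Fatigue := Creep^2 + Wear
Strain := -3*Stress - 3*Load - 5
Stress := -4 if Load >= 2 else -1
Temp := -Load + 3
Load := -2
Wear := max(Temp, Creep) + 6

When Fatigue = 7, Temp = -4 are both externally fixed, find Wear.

Setting Fatigue = 7, Temp = -4 by intervention discards those variables' equations.
Stress = -4 if Load >= 2 else -1  [with Load=-2]  = -1
Creep = -2*Stress - 4  [with Stress=-1]  = -2
Wear = max(Temp, Creep) + 6  [with Temp=-4, Creep=-2]  = 4

4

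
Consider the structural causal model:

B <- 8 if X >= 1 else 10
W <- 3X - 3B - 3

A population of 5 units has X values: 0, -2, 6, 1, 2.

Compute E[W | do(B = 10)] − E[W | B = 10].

Under do(B=10), B's equation is replaced by B=10 for every unit. Per-unit W: -33, -39, -15, -30, -27. Mean = -28.8.
Observing B=10 restricts to units where B's equation naturally yields 10: X ∈ {0, -2}. In that subpopulation W = -33, -39, mean -36.
Difference = -28.8 − (-36) = 7.2.

7.2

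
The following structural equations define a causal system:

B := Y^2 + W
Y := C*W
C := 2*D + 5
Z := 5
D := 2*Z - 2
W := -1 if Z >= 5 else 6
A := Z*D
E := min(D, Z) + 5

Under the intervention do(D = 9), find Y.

Under do(D=9), the mechanism D := 2*Z - 2 is discarded; D is fixed at 9.
C = 2*D + 5  [with D=9]  = 23
W = -1 if Z >= 5 else 6  [with Z=5]  = -1
Y = C*W  [with C=23, W=-1]  = -23

-23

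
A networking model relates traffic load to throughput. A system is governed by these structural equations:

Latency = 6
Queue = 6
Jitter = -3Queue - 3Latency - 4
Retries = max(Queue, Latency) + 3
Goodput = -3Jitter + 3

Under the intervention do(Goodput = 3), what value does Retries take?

9

do(Goodput=3) replaces the equation Goodput = -3Jitter + 3 with the constant Goodput = 3.
Retries is not downstream of the intervention, so its value is determined by the original equations.
Retries = max(Queue, Latency) + 3  [with Queue=6, Latency=6]  = 9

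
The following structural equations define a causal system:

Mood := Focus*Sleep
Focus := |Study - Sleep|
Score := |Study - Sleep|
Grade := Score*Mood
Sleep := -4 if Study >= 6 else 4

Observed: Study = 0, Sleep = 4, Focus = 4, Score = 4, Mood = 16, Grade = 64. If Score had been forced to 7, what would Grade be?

112

Under do(Score=7), the mechanism Score := |Study - Sleep| is discarded; Score is fixed at 7.
Sleep = -4 if Study >= 6 else 4  [with Study=0]  = 4
Focus = |Study - Sleep|  [with Study=0, Sleep=4]  = 4
Mood = Focus*Sleep  [with Focus=4, Sleep=4]  = 16
Grade = Score*Mood  [with Score=7, Mood=16]  = 112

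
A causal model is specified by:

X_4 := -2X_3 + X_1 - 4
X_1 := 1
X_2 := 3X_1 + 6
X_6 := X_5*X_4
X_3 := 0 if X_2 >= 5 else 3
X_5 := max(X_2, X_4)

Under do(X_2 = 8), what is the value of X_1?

1

Under do(X_2=8), the mechanism X_2 := 3X_1 + 6 is discarded; X_2 is fixed at 8.
X_1 is not downstream of the intervention, so its value is determined by the original equations.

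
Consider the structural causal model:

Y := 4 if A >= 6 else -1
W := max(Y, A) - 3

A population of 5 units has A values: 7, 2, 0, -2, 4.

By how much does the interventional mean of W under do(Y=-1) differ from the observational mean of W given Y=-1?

Under do(Y=-1), Y's equation is replaced by Y=-1 for every unit. Per-unit W: 4, -1, -3, -4, 1. Mean = -0.6.
Conditioning on Y=-1 selects the 4 unit(s) with A ∈ {2, 0, -2, 4}. Their W values: -1, -3, -4, 1. Mean = -1.75.
Difference = -0.6 − (-1.75) = 1.15.

1.15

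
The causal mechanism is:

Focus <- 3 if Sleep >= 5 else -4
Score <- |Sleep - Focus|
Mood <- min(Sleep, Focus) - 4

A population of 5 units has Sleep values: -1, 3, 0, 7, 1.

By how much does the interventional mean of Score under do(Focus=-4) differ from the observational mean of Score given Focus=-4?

Under do(Focus=-4), Focus's equation is replaced by Focus=-4 for every unit. Per-unit Score: 3, 7, 4, 11, 5. Mean = 6.
Conditioning on Focus=-4 selects the 4 unit(s) with Sleep ∈ {-1, 3, 0, 1}. Their Score values: 3, 7, 4, 5. Mean = 4.75.
Difference = 6 − 4.75 = 1.25.

1.25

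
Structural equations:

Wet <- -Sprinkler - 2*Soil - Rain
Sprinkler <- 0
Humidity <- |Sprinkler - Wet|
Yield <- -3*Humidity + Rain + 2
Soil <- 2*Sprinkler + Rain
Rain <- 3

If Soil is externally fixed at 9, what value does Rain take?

3

Under do(Soil=9), the mechanism Soil <- 2*Sprinkler + Rain is discarded; Soil is fixed at 9.
Rain is not downstream of the intervention, so its value is determined by the original equations.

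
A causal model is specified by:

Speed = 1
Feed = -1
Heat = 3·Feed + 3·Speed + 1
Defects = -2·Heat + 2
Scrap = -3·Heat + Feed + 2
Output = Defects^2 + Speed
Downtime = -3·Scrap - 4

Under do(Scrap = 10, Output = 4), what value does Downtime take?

Under do(Scrap = 10, Output = 4), each intervened variable's structural equation is replaced by its fixed value.
Downtime = -3·Scrap - 4  [with Scrap=10]  = -34

-34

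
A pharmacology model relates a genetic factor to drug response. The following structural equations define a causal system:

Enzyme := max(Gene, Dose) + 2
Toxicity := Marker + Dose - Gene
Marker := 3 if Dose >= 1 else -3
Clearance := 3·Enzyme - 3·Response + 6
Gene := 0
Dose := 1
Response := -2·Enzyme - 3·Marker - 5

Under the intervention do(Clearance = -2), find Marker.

Under do(Clearance=-2), the mechanism Clearance := 3·Enzyme - 3·Response + 6 is discarded; Clearance is fixed at -2.
Since Marker is not a descendant of the intervened variable, it is unaffected.
Marker = 3 if Dose >= 1 else -3  [with Dose=1]  = 3

3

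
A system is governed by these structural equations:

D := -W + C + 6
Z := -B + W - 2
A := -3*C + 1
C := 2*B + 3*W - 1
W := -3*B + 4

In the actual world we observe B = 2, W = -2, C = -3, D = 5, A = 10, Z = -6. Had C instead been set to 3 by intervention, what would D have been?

The intervention breaks the incoming arrows to C: C := 2*B + 3*W - 1 no longer applies, and C = 3.
W = -3*B + 4  [with B=2]  = -2
D = -W + C + 6  [with W=-2, C=3]  = 11

11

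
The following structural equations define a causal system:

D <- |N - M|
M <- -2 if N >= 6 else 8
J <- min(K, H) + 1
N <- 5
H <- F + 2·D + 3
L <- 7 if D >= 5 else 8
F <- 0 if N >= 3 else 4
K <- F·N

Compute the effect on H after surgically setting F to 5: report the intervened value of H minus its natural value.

Under do(F=5), the mechanism F <- 0 if N >= 3 else 4 is discarded; F is fixed at 5.
M = -2 if N >= 6 else 8  [with N=5]  = 8
D = |N - M|  [with N=5, M=8]  = 3
H = F + 2·D + 3  [with F=5, D=3]  = 14
Without intervention: F = 0 if N >= 3 else 4  [with N=5]  = 0; M = -2 if N >= 6 else 8  [with N=5]  = 8; D = |N - M|  [with N=5, M=8]  = 3; H = F + 2·D + 3  [with F=0, D=3]  = 9.
Change = 14 − 9 = 5.

5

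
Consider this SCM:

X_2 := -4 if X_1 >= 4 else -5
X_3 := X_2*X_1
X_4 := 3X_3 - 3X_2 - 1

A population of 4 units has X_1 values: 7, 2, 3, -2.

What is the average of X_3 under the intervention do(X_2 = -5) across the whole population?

The intervention sets X_2=-5 in all 4 units regardless of X_1. Recomputing X_3 per unit gives -35, -10, -15, 10; average -12.5.

-12.5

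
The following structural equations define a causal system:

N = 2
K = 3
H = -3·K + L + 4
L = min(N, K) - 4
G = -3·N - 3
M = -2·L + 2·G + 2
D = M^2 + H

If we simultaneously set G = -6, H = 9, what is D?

45

Setting G = -6, H = 9 by intervention discards those variables' equations.
L = min(N, K) - 4  [with N=2, K=3]  = -2
M = -2·L + 2·G + 2  [with L=-2, G=-6]  = -6
D = M^2 + H  [with M=-6, H=9]  = 45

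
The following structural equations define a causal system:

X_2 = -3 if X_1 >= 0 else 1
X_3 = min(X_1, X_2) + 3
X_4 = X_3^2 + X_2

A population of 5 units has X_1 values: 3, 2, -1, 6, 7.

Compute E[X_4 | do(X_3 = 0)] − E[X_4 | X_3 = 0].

0.8

The intervention sets X_3=0 in all 5 units regardless of X_1. Recomputing X_4 per unit gives -3, -3, 1, -3, -3; average -2.2.
Observing X_3=0 restricts to units where X_3's equation naturally yields 0: X_1 ∈ {3, 2, 6, 7}. In that subpopulation X_4 = -3, -3, -3, -3, mean -3.
Difference = -2.2 − (-3) = 0.8.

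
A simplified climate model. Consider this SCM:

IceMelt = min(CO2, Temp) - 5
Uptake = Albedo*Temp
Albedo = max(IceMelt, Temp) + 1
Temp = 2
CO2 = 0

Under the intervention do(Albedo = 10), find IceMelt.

Under do(Albedo=10), the mechanism Albedo = max(IceMelt, Temp) + 1 is discarded; Albedo is fixed at 10.
Since IceMelt is not a descendant of the intervened variable, it is unaffected.
IceMelt = min(CO2, Temp) - 5  [with CO2=0, Temp=2]  = -5

-5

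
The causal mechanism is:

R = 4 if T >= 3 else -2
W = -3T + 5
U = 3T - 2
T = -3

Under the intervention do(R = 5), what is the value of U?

The intervention breaks the incoming arrows to R: R = 4 if T >= 3 else -2 no longer applies, and R = 5.
U is not downstream of the intervention, so its value is determined by the original equations.
U = 3T - 2  [with T=-3]  = -11

-11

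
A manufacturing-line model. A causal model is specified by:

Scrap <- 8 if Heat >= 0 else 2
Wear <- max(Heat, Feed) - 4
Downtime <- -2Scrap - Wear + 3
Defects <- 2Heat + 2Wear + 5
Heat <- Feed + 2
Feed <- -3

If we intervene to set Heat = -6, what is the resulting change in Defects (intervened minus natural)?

Under do(Heat=-6), the mechanism Heat <- Feed + 2 is discarded; Heat is fixed at -6.
Wear = max(Heat, Feed) - 4  [with Heat=-6, Feed=-3]  = -7
Defects = 2Heat + 2Wear + 5  [with Heat=-6, Wear=-7]  = -21
Without intervention: Heat = Feed + 2  [with Feed=-3]  = -1; Wear = max(Heat, Feed) - 4  [with Heat=-1, Feed=-3]  = -5; Defects = 2Heat + 2Wear + 5  [with Heat=-1, Wear=-5]  = -7.
Change = -21 − (-7) = -14.

-14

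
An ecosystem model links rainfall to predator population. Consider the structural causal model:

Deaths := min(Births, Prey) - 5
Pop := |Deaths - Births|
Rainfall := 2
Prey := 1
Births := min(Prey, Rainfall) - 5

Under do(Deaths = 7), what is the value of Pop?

11

Intervening sets Deaths = 7 and removes its equation (Deaths := min(Births, Prey) - 5).
Births = min(Prey, Rainfall) - 5  [with Prey=1, Rainfall=2]  = -4
Pop = |Deaths - Births|  [with Deaths=7, Births=-4]  = 11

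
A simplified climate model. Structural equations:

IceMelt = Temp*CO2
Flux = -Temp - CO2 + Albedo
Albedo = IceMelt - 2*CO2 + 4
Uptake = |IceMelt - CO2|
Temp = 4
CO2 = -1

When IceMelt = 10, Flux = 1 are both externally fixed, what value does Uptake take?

Setting IceMelt = 10, Flux = 1 by intervention discards those variables' equations.
Uptake = |IceMelt - CO2|  [with IceMelt=10, CO2=-1]  = 11

11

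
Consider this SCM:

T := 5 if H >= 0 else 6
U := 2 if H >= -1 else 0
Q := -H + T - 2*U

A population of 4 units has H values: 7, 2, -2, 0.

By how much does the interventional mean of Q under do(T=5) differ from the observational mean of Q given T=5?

2.25

Under do(T=5), T's equation is replaced by T=5 for every unit. Per-unit Q: -6, -1, 7, 1. Mean = 0.25.
Conditioning on T=5 selects the 3 unit(s) with H ∈ {7, 2, 0}. Their Q values: -6, -1, 1. Mean = -2.
Difference = 0.25 − (-2) = 2.25.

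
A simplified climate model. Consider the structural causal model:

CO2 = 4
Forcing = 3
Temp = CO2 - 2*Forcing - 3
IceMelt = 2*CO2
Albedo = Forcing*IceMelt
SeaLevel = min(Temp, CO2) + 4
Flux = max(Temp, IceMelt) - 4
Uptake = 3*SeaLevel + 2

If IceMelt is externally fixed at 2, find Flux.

-2

The intervention breaks the incoming arrows to IceMelt: IceMelt = 2*CO2 no longer applies, and IceMelt = 2.
Temp = CO2 - 2*Forcing - 3  [with CO2=4, Forcing=3]  = -5
Flux = max(Temp, IceMelt) - 4  [with Temp=-5, IceMelt=2]  = -2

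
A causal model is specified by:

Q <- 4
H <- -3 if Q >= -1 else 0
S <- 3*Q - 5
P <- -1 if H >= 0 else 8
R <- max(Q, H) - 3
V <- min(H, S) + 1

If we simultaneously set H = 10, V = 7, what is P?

-1

Under do(H = 10, V = 7), each intervened variable's structural equation is replaced by its fixed value.
P = -1 if H >= 0 else 8  [with H=10]  = -1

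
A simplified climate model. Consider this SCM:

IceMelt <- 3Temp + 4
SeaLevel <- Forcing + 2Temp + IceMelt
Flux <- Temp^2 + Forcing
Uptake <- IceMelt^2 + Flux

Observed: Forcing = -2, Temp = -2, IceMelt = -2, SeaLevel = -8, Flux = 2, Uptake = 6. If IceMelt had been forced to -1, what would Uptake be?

The intervention breaks the incoming arrows to IceMelt: IceMelt <- 3Temp + 4 no longer applies, and IceMelt = -1.
Flux = Temp^2 + Forcing  [with Temp=-2, Forcing=-2]  = 2
Uptake = IceMelt^2 + Flux  [with IceMelt=-1, Flux=2]  = 3

3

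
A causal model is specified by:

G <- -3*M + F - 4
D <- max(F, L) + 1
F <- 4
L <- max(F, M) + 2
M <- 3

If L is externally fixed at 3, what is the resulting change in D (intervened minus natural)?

-2

Intervening sets L = 3 and removes its equation (L <- max(F, M) + 2).
D = max(F, L) + 1  [with F=4, L=3]  = 5
Without intervention: L = max(F, M) + 2  [with F=4, M=3]  = 6; D = max(F, L) + 1  [with F=4, L=6]  = 7.
Change = 5 − 7 = -2.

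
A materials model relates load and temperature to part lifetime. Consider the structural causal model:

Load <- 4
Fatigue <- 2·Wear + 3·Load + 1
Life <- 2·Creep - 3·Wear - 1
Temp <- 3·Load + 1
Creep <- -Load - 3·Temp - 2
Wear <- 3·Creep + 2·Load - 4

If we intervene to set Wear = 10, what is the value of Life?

-121

Under do(Wear=10), the mechanism Wear <- 3·Creep + 2·Load - 4 is discarded; Wear is fixed at 10.
Temp = 3·Load + 1  [with Load=4]  = 13
Creep = -Load - 3·Temp - 2  [with Load=4, Temp=13]  = -45
Life = 2·Creep - 3·Wear - 1  [with Creep=-45, Wear=10]  = -121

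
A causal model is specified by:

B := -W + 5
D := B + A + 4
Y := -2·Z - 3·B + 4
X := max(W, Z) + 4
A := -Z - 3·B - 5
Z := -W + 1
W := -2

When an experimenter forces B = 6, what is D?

-16

The intervention breaks the incoming arrows to B: B := -W + 5 no longer applies, and B = 6.
Z = -W + 1  [with W=-2]  = 3
A = -Z - 3·B - 5  [with Z=3, B=6]  = -26
D = B + A + 4  [with B=6, A=-26]  = -16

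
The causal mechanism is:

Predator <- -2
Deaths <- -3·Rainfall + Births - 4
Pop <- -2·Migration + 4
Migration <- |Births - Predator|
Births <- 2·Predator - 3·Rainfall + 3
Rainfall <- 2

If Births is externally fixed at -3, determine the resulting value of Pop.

2

The intervention breaks the incoming arrows to Births: Births <- 2·Predator - 3·Rainfall + 3 no longer applies, and Births = -3.
Migration = |Births - Predator|  [with Births=-3, Predator=-2]  = 1
Pop = -2·Migration + 4  [with Migration=1]  = 2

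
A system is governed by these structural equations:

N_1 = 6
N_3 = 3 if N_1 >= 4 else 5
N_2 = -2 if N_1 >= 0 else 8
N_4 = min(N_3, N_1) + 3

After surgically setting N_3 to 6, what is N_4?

The intervention breaks the incoming arrows to N_3: N_3 = 3 if N_1 >= 4 else 5 no longer applies, and N_3 = 6.
N_4 = min(N_3, N_1) + 3  [with N_3=6, N_1=6]  = 9

9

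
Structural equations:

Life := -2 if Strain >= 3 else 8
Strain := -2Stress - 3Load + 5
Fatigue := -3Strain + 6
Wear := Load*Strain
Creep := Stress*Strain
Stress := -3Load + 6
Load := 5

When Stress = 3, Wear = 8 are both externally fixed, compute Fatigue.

54

Setting Stress = 3, Wear = 8 by intervention discards those variables' equations.
Strain = -2Stress - 3Load + 5  [with Stress=3, Load=5]  = -16
Fatigue = -3Strain + 6  [with Strain=-16]  = 54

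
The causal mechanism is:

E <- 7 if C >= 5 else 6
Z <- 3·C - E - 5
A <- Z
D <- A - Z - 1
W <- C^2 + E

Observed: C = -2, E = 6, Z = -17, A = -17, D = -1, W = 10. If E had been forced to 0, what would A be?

Under do(E=0), the mechanism E <- 7 if C >= 5 else 6 is discarded; E is fixed at 0.
Z = 3·C - E - 5  [with C=-2, E=0]  = -11
A = Z  [with Z=-11]  = -11

-11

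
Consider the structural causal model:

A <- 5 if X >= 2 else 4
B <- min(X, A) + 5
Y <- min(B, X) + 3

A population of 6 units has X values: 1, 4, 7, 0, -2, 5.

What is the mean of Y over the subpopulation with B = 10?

Conditioning on B=10 selects the 2 unit(s) with X ∈ {7, 5}. Their Y values: 10, 8. Mean = 9.

9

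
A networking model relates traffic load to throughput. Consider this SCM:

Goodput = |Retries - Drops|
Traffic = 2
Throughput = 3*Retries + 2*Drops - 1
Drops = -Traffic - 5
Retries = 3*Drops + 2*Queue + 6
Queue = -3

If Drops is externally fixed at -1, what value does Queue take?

-3

Under do(Drops=-1), the mechanism Drops = -Traffic - 5 is discarded; Drops is fixed at -1.
Since Queue is not a descendant of the intervened variable, it is unaffected.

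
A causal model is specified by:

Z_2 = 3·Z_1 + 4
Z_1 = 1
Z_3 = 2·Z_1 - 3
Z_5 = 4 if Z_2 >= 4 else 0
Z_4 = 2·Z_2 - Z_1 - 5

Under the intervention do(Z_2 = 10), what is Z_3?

-1

The intervention breaks the incoming arrows to Z_2: Z_2 = 3·Z_1 + 4 no longer applies, and Z_2 = 10.
Since Z_3 is not a descendant of the intervened variable, it is unaffected.
Z_3 = 2·Z_1 - 3  [with Z_1=1]  = -1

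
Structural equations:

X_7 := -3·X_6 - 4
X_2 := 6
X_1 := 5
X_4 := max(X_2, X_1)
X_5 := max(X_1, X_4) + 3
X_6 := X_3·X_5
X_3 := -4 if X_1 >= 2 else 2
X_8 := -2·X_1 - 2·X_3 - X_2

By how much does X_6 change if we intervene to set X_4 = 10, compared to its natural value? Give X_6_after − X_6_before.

-16

Under do(X_4=10), the mechanism X_4 := max(X_2, X_1) is discarded; X_4 is fixed at 10.
X_3 = -4 if X_1 >= 2 else 2  [with X_1=5]  = -4
X_5 = max(X_1, X_4) + 3  [with X_1=5, X_4=10]  = 13
X_6 = X_3·X_5  [with X_3=-4, X_5=13]  = -52
Without intervention: X_3 = -4 if X_1 >= 2 else 2  [with X_1=5]  = -4; X_4 = max(X_2, X_1)  [with X_2=6, X_1=5]  = 6; X_5 = max(X_1, X_4) + 3  [with X_1=5, X_4=6]  = 9; X_6 = X_3·X_5  [with X_3=-4, X_5=9]  = -36.
Change = -52 − (-36) = -16.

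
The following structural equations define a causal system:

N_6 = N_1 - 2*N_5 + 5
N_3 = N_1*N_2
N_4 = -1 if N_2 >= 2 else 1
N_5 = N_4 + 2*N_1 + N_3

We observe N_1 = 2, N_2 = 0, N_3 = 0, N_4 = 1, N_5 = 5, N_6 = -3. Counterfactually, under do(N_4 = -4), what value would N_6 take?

7

Under do(N_4=-4), the mechanism N_4 = -1 if N_2 >= 2 else 1 is discarded; N_4 is fixed at -4.
N_3 = N_1*N_2  [with N_1=2, N_2=0]  = 0
N_5 = N_4 + 2*N_1 + N_3  [with N_4=-4, N_1=2, N_3=0]  = 0
N_6 = N_1 - 2*N_5 + 5  [with N_1=2, N_5=0]  = 7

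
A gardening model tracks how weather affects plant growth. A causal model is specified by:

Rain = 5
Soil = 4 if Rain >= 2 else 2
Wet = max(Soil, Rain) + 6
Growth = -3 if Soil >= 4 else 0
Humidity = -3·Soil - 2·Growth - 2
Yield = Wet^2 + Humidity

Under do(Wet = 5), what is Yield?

17

The intervention breaks the incoming arrows to Wet: Wet = max(Soil, Rain) + 6 no longer applies, and Wet = 5.
Soil = 4 if Rain >= 2 else 2  [with Rain=5]  = 4
Growth = -3 if Soil >= 4 else 0  [with Soil=4]  = -3
Humidity = -3·Soil - 2·Growth - 2  [with Soil=4, Growth=-3]  = -8
Yield = Wet^2 + Humidity  [with Wet=5, Humidity=-8]  = 17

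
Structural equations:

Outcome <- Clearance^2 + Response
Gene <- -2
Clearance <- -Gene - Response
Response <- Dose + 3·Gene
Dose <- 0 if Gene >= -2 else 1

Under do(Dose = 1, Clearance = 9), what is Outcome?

76

Setting Dose = 1, Clearance = 9 by intervention discards those variables' equations.
Response = Dose + 3·Gene  [with Dose=1, Gene=-2]  = -5
Outcome = Clearance^2 + Response  [with Clearance=9, Response=-5]  = 76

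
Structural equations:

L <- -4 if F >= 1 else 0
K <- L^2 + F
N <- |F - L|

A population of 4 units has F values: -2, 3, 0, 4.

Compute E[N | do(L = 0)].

2.25

Under do(L=0), L's equation is replaced by L=0 for every unit. Per-unit N: 2, 3, 0, 4. Mean = 2.25.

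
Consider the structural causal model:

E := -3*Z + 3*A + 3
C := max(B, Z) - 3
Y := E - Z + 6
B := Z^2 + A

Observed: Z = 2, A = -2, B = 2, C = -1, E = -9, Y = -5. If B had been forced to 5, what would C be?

2

The intervention breaks the incoming arrows to B: B := Z^2 + A no longer applies, and B = 5.
C = max(B, Z) - 3  [with B=5, Z=2]  = 2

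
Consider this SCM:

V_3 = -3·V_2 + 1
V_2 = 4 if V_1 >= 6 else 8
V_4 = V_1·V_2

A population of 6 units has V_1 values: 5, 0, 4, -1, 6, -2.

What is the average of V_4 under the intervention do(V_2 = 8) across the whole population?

16

The intervention sets V_2=8 in all 6 units regardless of V_1. Recomputing V_4 per unit gives 40, 0, 32, -8, 48, -16; average 16.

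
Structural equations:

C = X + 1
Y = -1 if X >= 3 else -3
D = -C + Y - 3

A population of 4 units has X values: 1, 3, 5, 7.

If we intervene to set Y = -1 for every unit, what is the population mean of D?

The intervention sets Y=-1 in all 4 units regardless of X. Recomputing D per unit gives -6, -8, -10, -12; average -9.

-9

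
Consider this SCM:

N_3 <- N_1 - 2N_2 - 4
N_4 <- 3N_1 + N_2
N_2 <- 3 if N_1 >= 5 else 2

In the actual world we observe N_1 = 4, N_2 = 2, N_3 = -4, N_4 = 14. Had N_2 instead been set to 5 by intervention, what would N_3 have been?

-10

The intervention breaks the incoming arrows to N_2: N_2 <- 3 if N_1 >= 5 else 2 no longer applies, and N_2 = 5.
N_3 = N_1 - 2N_2 - 4  [with N_1=4, N_2=5]  = -10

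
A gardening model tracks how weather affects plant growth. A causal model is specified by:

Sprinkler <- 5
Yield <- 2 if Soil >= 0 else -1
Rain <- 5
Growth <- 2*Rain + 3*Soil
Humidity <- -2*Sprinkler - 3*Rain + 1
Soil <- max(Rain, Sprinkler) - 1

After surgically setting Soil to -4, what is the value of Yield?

-1

The intervention breaks the incoming arrows to Soil: Soil <- max(Rain, Sprinkler) - 1 no longer applies, and Soil = -4.
Yield = 2 if Soil >= 0 else -1  [with Soil=-4]  = -1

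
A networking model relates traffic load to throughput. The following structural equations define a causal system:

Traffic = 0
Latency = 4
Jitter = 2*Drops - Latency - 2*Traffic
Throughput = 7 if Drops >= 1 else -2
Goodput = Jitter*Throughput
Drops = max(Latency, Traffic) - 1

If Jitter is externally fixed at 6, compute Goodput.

Under do(Jitter=6), the mechanism Jitter = 2*Drops - Latency - 2*Traffic is discarded; Jitter is fixed at 6.
Drops = max(Latency, Traffic) - 1  [with Latency=4, Traffic=0]  = 3
Throughput = 7 if Drops >= 1 else -2  [with Drops=3]  = 7
Goodput = Jitter*Throughput  [with Jitter=6, Throughput=7]  = 42

42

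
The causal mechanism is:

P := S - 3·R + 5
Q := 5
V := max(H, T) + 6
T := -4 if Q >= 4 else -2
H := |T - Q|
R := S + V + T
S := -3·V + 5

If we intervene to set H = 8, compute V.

14

The intervention breaks the incoming arrows to H: H := |T - Q| no longer applies, and H = 8.
T = -4 if Q >= 4 else -2  [with Q=5]  = -4
V = max(H, T) + 6  [with H=8, T=-4]  = 14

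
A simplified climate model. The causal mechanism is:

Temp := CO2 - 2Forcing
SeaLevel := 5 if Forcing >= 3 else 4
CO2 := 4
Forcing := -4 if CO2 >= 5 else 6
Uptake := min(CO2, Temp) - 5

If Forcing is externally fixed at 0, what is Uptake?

do(Forcing=0) replaces the equation Forcing := -4 if CO2 >= 5 else 6 with the constant Forcing = 0.
Temp = CO2 - 2Forcing  [with CO2=4, Forcing=0]  = 4
Uptake = min(CO2, Temp) - 5  [with CO2=4, Temp=4]  = -1

-1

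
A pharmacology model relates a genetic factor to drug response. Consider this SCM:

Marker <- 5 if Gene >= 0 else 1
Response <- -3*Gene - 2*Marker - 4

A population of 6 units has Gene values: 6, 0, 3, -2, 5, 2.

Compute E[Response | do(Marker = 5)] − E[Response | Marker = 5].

2.6

Every unit gets Marker=5 under the intervention. Response values become -32, -14, -23, -8, -29, -20; E[Response|do(Marker=5)] = -21.
E[Response|Marker=5] averages over only the 5 units with Marker=5 (Gene = 6, 0, 3, 5, 2): Response = -32, -14, -23, -29, -20, mean -23.6.
Difference = -21 − (-23.6) = 2.6.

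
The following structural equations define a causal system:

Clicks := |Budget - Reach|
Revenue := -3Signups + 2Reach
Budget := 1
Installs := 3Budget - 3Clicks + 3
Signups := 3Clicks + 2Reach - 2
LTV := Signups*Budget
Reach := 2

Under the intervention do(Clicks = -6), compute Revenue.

52

The intervention breaks the incoming arrows to Clicks: Clicks := |Budget - Reach| no longer applies, and Clicks = -6.
Signups = 3Clicks + 2Reach - 2  [with Clicks=-6, Reach=2]  = -16
Revenue = -3Signups + 2Reach  [with Signups=-16, Reach=2]  = 52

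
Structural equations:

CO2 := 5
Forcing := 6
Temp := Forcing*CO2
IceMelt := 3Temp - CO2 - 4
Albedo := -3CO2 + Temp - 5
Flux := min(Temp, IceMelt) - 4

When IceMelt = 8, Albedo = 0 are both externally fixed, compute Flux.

4

The joint intervention fixes IceMelt = 8, Albedo = 0, removing each variable's own equation.
Temp = Forcing*CO2  [with Forcing=6, CO2=5]  = 30
Flux = min(Temp, IceMelt) - 4  [with Temp=30, IceMelt=8]  = 4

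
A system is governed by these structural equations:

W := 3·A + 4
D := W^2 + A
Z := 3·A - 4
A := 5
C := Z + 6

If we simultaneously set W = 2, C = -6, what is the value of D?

Under do(W = 2, C = -6), each intervened variable's structural equation is replaced by its fixed value.
D = W^2 + A  [with W=2, A=5]  = 9

9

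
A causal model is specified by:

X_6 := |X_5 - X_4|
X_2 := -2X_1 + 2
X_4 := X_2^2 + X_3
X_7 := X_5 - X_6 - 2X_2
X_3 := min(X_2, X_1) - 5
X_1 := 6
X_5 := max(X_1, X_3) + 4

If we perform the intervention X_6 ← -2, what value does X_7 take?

32

Intervening sets X_6 = -2 and removes its equation (X_6 := |X_5 - X_4|).
X_2 = -2X_1 + 2  [with X_1=6]  = -10
X_3 = min(X_2, X_1) - 5  [with X_2=-10, X_1=6]  = -15
X_5 = max(X_1, X_3) + 4  [with X_1=6, X_3=-15]  = 10
X_7 = X_5 - X_6 - 2X_2  [with X_5=10, X_6=-2, X_2=-10]  = 32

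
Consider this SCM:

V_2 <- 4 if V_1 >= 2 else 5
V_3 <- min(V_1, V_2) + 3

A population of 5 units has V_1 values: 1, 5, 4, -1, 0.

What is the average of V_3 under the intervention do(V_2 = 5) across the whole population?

4.8

Under do(V_2=5), V_2's equation is replaced by V_2=5 for every unit. Per-unit V_3: 4, 8, 7, 2, 3. Mean = 4.8.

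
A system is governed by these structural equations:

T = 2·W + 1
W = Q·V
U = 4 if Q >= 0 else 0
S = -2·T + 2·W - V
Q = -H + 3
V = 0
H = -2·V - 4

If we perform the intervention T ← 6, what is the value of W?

0

The intervention breaks the incoming arrows to T: T = 2·W + 1 no longer applies, and T = 6.
Since W is not a descendant of the intervened variable, it is unaffected.
H = -2·V - 4  [with V=0]  = -4
Q = -H + 3  [with H=-4]  = 7
W = Q·V  [with Q=7, V=0]  = 0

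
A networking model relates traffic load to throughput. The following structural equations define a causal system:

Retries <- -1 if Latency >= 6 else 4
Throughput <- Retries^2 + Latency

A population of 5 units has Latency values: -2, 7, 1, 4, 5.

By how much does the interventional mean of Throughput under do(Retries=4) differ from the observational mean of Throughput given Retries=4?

1

The intervention sets Retries=4 in all 5 units regardless of Latency. Recomputing Throughput per unit gives 14, 23, 17, 20, 21; average 19.
E[Throughput|Retries=4] averages over only the 4 units with Retries=4 (Latency = -2, 1, 4, 5): Throughput = 14, 17, 20, 21, mean 18.
Difference = 19 − 18 = 1.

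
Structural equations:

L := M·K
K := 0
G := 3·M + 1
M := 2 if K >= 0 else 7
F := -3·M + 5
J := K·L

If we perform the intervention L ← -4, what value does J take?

The intervention breaks the incoming arrows to L: L := M·K no longer applies, and L = -4.
J = K·L  [with K=0, L=-4]  = 0

0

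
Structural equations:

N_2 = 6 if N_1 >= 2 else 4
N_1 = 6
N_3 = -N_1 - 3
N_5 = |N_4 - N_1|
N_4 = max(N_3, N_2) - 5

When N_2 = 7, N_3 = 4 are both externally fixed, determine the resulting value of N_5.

Under do(N_2 = 7, N_3 = 4), each intervened variable's structural equation is replaced by its fixed value.
N_4 = max(N_3, N_2) - 5  [with N_3=4, N_2=7]  = 2
N_5 = |N_4 - N_1|  [with N_4=2, N_1=6]  = 4

4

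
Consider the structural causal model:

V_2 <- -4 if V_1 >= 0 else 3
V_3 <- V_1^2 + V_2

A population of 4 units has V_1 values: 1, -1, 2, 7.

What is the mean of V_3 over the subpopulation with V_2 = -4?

Conditioning on V_2=-4 selects the 3 unit(s) with V_1 ∈ {1, 2, 7}. Their V_3 values: -3, 0, 45. Mean = 14.

14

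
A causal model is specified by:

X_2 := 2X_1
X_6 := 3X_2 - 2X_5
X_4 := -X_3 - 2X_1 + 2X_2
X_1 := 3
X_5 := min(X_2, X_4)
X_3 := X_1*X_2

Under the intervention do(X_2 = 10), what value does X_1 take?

Under do(X_2=10), the mechanism X_2 := 2X_1 is discarded; X_2 is fixed at 10.
X_1 is not downstream of the intervention, so its value is determined by the original equations.

3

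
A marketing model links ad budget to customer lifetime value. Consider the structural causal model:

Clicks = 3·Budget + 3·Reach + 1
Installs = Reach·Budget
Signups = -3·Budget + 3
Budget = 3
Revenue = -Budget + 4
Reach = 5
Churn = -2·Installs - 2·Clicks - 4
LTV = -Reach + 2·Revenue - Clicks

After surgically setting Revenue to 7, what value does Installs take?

15

Under do(Revenue=7), the mechanism Revenue = -Budget + 4 is discarded; Revenue is fixed at 7.
Since Installs is not a descendant of the intervened variable, it is unaffected.
Installs = Reach·Budget  [with Reach=5, Budget=3]  = 15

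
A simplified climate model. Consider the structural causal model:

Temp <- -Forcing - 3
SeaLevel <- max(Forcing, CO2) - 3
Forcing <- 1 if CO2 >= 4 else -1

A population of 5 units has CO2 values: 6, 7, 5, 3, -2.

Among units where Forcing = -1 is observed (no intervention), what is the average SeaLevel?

-2

E[SeaLevel|Forcing=-1] averages over only the 2 units with Forcing=-1 (CO2 = 3, -2): SeaLevel = 0, -4, mean -2.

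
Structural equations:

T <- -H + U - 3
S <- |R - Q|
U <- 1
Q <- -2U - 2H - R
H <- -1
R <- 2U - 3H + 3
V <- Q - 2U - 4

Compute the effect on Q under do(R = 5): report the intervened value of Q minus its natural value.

3

The intervention breaks the incoming arrows to R: R <- 2U - 3H + 3 no longer applies, and R = 5.
Q = -2U - 2H - R  [with U=1, H=-1, R=5]  = -5
Without intervention: R = 2U - 3H + 3  [with U=1, H=-1]  = 8; Q = -2U - 2H - R  [with U=1, H=-1, R=8]  = -8.
Change = -5 − (-8) = 3.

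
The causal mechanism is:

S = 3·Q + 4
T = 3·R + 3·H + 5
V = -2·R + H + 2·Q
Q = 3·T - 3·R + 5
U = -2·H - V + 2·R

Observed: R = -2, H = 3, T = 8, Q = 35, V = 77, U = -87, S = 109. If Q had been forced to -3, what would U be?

-11

Under do(Q=-3), the mechanism Q = 3·T - 3·R + 5 is discarded; Q is fixed at -3.
V = -2·R + H + 2·Q  [with R=-2, H=3, Q=-3]  = 1
U = -2·H - V + 2·R  [with H=3, V=1, R=-2]  = -11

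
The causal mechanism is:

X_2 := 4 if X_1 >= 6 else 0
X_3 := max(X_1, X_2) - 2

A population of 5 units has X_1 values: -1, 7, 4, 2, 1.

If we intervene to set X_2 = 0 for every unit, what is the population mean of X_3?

Under do(X_2=0), X_2's equation is replaced by X_2=0 for every unit. Per-unit X_3: -2, 5, 2, 0, -1. Mean = 0.8.

0.8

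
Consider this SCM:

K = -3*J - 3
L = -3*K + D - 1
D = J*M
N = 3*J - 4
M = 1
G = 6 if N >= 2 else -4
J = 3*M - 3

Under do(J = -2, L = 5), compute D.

-2

The joint intervention fixes J = -2, L = 5, removing each variable's own equation.
D = J*M  [with J=-2, M=1]  = -2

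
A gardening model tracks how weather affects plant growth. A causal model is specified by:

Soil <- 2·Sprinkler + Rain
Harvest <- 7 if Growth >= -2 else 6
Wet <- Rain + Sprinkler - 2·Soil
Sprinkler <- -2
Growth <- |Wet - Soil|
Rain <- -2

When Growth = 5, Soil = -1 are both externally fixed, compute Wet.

-2

Under do(Growth = 5, Soil = -1), each intervened variable's structural equation is replaced by its fixed value.
Wet = Rain + Sprinkler - 2·Soil  [with Rain=-2, Sprinkler=-2, Soil=-1]  = -2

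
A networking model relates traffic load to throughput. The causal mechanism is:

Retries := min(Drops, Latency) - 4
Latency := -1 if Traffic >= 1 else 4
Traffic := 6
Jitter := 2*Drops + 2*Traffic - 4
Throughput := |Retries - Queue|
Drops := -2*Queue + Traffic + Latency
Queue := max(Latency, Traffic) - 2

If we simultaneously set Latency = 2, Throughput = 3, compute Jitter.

Under do(Latency = 2, Throughput = 3), each intervened variable's structural equation is replaced by its fixed value.
Queue = max(Latency, Traffic) - 2  [with Latency=2, Traffic=6]  = 4
Drops = -2*Queue + Traffic + Latency  [with Queue=4, Traffic=6, Latency=2]  = 0
Jitter = 2*Drops + 2*Traffic - 4  [with Drops=0, Traffic=6]  = 8

8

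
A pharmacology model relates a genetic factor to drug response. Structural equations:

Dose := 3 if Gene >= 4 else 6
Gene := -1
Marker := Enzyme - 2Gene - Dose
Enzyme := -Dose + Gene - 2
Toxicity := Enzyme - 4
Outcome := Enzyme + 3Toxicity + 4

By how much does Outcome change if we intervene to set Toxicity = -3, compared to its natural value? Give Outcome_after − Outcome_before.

30

The intervention breaks the incoming arrows to Toxicity: Toxicity := Enzyme - 4 no longer applies, and Toxicity = -3.
Dose = 3 if Gene >= 4 else 6  [with Gene=-1]  = 6
Enzyme = -Dose + Gene - 2  [with Dose=6, Gene=-1]  = -9
Outcome = Enzyme + 3Toxicity + 4  [with Enzyme=-9, Toxicity=-3]  = -14
Without intervention: Dose = 3 if Gene >= 4 else 6  [with Gene=-1]  = 6; Enzyme = -Dose + Gene - 2  [with Dose=6, Gene=-1]  = -9; Toxicity = Enzyme - 4  [with Enzyme=-9]  = -13; Outcome = Enzyme + 3Toxicity + 4  [with Enzyme=-9, Toxicity=-13]  = -44.
Change = -14 − (-44) = 30.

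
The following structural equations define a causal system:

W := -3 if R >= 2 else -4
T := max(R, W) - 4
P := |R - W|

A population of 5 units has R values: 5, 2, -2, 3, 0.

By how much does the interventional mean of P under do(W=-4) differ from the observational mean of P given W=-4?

2.6

Under do(W=-4), W's equation is replaced by W=-4 for every unit. Per-unit P: 9, 6, 2, 7, 4. Mean = 5.6.
Conditioning on W=-4 selects the 2 unit(s) with R ∈ {-2, 0}. Their P values: 2, 4. Mean = 3.
Difference = 5.6 − 3 = 2.6.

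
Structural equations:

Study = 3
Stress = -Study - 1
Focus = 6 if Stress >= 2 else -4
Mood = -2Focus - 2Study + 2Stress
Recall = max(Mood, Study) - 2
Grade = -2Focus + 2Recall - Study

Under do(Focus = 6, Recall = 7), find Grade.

-1

Setting Focus = 6, Recall = 7 by intervention discards those variables' equations.
Grade = -2Focus + 2Recall - Study  [with Focus=6, Recall=7, Study=3]  = -1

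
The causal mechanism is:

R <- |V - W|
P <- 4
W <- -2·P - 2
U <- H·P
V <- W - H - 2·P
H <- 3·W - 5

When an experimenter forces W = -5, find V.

7

Under do(W=-5), the mechanism W <- -2·P - 2 is discarded; W is fixed at -5.
H = 3·W - 5  [with W=-5]  = -20
V = W - H - 2·P  [with W=-5, H=-20, P=4]  = 7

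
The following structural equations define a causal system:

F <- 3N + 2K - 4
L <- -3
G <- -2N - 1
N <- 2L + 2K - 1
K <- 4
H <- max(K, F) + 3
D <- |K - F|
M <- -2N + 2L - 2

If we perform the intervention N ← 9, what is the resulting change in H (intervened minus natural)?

The intervention breaks the incoming arrows to N: N <- 2L + 2K - 1 no longer applies, and N = 9.
F = 3N + 2K - 4  [with N=9, K=4]  = 31
H = max(K, F) + 3  [with K=4, F=31]  = 34
Without intervention: N = 2L + 2K - 1  [with L=-3, K=4]  = 1; F = 3N + 2K - 4  [with N=1, K=4]  = 7; H = max(K, F) + 3  [with K=4, F=7]  = 10.
Change = 34 − 10 = 24.

24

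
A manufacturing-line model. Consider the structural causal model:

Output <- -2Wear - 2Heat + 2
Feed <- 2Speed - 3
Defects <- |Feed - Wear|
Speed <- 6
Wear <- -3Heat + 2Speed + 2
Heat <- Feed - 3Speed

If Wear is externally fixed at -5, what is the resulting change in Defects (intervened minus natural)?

Intervening sets Wear = -5 and removes its equation (Wear <- -3Heat + 2Speed + 2).
Feed = 2Speed - 3  [with Speed=6]  = 9
Defects = |Feed - Wear|  [with Feed=9, Wear=-5]  = 14
Without intervention: Feed = 2Speed - 3  [with Speed=6]  = 9; Heat = Feed - 3Speed  [with Feed=9, Speed=6]  = -9; Wear = -3Heat + 2Speed + 2  [with Heat=-9, Speed=6]  = 41; Defects = |Feed - Wear|  [with Feed=9, Wear=41]  = 32.
Change = 14 − 32 = -18.

-18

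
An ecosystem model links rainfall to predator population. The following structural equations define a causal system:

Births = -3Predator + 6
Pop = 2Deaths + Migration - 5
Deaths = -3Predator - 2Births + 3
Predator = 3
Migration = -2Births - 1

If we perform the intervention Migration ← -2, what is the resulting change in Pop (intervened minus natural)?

-7

Intervening sets Migration = -2 and removes its equation (Migration = -2Births - 1).
Births = -3Predator + 6  [with Predator=3]  = -3
Deaths = -3Predator - 2Births + 3  [with Predator=3, Births=-3]  = 0
Pop = 2Deaths + Migration - 5  [with Deaths=0, Migration=-2]  = -7
Without intervention: Births = -3Predator + 6  [with Predator=3]  = -3; Deaths = -3Predator - 2Births + 3  [with Predator=3, Births=-3]  = 0; Migration = -2Births - 1  [with Births=-3]  = 5; Pop = 2Deaths + Migration - 5  [with Deaths=0, Migration=5]  = 0.
Change = -7 − 0 = -7.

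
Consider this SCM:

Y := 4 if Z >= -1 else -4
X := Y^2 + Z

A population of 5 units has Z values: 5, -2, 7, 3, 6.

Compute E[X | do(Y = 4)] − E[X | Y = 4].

Every unit gets Y=4 under the intervention. X values become 21, 14, 23, 19, 22; E[X|do(Y=4)] = 19.8.
E[X|Y=4] averages over only the 4 units with Y=4 (Z = 5, 7, 3, 6): X = 21, 23, 19, 22, mean 21.25.
Difference = 19.8 − 21.25 = -1.45.

-1.45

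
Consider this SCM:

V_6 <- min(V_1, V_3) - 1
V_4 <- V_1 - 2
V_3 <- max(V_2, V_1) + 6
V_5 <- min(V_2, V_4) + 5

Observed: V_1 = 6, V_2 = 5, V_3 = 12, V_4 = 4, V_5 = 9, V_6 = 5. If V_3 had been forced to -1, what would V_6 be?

The intervention breaks the incoming arrows to V_3: V_3 <- max(V_2, V_1) + 6 no longer applies, and V_3 = -1.
V_6 = min(V_1, V_3) - 1  [with V_1=6, V_3=-1]  = -2

-2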